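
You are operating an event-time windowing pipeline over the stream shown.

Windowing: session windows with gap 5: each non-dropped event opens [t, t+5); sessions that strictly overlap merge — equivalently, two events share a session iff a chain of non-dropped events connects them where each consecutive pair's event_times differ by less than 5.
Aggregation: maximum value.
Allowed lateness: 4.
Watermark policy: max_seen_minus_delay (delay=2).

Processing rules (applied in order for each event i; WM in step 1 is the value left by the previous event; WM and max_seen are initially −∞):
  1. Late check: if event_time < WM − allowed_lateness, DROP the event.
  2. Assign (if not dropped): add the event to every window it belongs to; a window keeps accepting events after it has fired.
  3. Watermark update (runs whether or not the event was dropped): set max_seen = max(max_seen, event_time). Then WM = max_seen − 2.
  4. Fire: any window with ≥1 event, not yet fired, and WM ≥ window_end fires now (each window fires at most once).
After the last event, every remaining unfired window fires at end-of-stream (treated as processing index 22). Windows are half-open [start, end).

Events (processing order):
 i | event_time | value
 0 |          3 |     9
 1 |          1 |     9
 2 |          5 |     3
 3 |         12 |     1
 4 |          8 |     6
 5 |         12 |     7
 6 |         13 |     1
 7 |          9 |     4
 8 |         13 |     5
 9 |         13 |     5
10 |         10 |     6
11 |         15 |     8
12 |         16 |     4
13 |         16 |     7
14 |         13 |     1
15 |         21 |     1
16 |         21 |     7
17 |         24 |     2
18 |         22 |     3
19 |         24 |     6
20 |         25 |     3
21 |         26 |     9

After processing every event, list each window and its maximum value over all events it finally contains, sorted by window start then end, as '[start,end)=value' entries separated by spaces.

[1,21)=9 [21,31)=9

i=0 t=3 v=9: → [3,8); WM=1
i=1 t=1 v=9: → [1,8); WM=1
i=2 t=5 v=3: → [1,10); WM=3
i=3 t=12 v=1: → [12,17); WM=10
i=4 t=8 v=6: → [1,17); WM=10
i=5 t=12 v=7: → [1,17); WM=10
i=6 t=13 v=1: → [1,18); WM=11
i=7 t=9 v=4: → [1,18); WM=11
i=8 t=13 v=5: → [1,18); WM=11
i=9 t=13 v=5: → [1,18); WM=11
i=10 t=10 v=6: → [1,18); WM=11
i=11 t=15 v=8: → [1,20); WM=13
i=12 t=16 v=4: → [1,21); WM=14
i=13 t=16 v=7: → [1,21); WM=14
i=14 t=13 v=1: → [1,21); WM=14
i=15 t=21 v=1: → [21,26); WM=19
i=16 t=21 v=7: → [21,26); WM=19
i=17 t=24 v=2: → [21,29); WM=22
i=18 t=22 v=3: → [21,29); WM=22
i=19 t=24 v=6: → [21,29); WM=22
i=20 t=25 v=3: → [21,30); WM=23
i=21 t=26 v=9: → [21,31); WM=24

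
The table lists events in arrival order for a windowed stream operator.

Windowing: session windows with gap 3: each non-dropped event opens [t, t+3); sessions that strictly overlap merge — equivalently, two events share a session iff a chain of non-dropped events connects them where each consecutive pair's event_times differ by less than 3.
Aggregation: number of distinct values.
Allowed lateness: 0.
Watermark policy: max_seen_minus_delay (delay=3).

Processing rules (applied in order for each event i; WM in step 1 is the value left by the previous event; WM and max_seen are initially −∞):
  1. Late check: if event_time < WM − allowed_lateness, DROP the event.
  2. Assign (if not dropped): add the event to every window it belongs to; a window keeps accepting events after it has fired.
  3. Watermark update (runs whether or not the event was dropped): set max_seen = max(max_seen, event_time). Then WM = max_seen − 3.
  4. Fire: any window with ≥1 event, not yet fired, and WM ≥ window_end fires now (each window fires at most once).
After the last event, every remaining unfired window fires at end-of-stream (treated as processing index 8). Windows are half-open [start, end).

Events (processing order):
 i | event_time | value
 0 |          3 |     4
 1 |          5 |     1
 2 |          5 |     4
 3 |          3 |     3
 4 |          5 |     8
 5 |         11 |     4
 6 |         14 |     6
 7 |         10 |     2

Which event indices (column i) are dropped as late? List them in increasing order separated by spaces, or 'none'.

7

i=0 t=3 v=4: → [3,6); WM=0
i=1 t=5 v=1: → [3,8); WM=2
i=2 t=5 v=4: → [3,8); WM=2
i=3 t=3 v=3: → [3,8); WM=2
i=4 t=5 v=8: → [3,8); WM=2
i=5 t=11 v=4: → [11,14); WM=8
i=6 t=14 v=6: → [14,17); WM=11
i=7 t=10 v=2: DROP (t<11-0); WM=11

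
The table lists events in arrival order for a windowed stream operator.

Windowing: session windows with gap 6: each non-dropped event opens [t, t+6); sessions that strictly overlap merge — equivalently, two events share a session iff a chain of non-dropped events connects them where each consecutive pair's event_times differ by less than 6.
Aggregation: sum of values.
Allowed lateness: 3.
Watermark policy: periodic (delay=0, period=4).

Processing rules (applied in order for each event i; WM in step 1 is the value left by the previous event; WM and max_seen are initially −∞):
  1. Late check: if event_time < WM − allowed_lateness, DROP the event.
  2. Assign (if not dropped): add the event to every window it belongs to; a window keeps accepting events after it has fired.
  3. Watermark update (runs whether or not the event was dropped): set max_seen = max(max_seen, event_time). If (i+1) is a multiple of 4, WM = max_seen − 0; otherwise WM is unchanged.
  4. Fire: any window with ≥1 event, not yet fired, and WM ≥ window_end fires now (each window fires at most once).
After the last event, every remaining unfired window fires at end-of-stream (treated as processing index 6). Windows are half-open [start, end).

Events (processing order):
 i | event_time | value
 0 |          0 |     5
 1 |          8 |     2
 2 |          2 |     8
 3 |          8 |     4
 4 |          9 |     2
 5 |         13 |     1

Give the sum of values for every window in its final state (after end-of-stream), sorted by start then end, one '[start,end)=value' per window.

i=0 t=0 v=5: → [0,6); WM=−∞
i=1 t=8 v=2: → [8,14); WM=−∞
i=2 t=2 v=8: → [0,8); WM=−∞
i=3 t=8 v=4: → [8,14); WM=8
i=4 t=9 v=2: → [8,15); WM=8
i=5 t=13 v=1: → [8,19); WM=8

[0,8)=13 [8,19)=9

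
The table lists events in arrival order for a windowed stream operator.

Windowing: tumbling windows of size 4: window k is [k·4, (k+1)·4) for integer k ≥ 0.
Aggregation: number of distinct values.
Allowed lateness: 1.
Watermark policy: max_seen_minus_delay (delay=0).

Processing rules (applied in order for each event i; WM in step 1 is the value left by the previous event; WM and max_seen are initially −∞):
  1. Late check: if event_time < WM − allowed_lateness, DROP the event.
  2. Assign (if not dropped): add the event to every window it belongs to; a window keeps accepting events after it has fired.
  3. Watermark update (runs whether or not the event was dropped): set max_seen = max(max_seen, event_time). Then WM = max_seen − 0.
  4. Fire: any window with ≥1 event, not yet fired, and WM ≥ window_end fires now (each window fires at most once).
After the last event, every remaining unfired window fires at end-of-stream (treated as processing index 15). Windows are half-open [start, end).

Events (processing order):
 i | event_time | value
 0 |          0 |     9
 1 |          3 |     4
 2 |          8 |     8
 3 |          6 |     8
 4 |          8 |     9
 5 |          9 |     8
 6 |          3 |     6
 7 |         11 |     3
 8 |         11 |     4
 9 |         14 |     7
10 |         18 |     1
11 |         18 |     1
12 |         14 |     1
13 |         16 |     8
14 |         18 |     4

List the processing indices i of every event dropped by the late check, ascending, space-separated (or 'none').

3 6 12 13

i=0 t=0 v=9: → [0,4); WM=0
i=1 t=3 v=4: → [0,4); WM=3
i=2 t=8 v=8: → [8,12); WM=8; [0,4) fires=2
i=3 t=6 v=8: DROP (t<8-1); WM=8
i=4 t=8 v=9: → [8,12); WM=8
i=5 t=9 v=8: → [8,12); WM=9
i=6 t=3 v=6: DROP (t<9-1); WM=9
i=7 t=11 v=3: → [8,12); WM=11
i=8 t=11 v=4: → [8,12); WM=11
i=9 t=14 v=7: → [12,16); WM=14; [8,12) fires=4
i=10 t=18 v=1: → [16,20); WM=18; [12,16) fires=1
i=11 t=18 v=1: → [16,20); WM=18
i=12 t=14 v=1: DROP (t<18-1); WM=18
i=13 t=16 v=8: DROP (t<18-1); WM=18
i=14 t=18 v=4: → [16,20); WM=18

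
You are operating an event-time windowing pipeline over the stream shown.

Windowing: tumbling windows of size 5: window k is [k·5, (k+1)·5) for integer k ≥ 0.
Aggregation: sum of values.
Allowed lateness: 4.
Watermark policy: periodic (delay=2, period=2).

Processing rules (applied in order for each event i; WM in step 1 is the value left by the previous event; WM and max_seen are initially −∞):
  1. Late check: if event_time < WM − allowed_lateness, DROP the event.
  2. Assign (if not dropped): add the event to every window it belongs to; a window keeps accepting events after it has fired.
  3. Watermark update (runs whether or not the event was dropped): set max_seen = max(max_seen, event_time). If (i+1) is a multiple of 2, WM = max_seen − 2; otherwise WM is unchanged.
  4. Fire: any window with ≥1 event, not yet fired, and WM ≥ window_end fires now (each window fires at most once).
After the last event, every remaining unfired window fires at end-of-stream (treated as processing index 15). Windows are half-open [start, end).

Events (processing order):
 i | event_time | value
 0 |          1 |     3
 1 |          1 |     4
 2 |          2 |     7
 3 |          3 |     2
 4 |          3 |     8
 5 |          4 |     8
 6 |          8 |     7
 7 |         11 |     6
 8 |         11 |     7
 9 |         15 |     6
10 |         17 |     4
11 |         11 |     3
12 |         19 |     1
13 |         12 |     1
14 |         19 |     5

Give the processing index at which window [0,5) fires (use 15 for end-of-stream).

i=0 t=1 v=3: → [0,5); WM=−∞
i=1 t=1 v=4: → [0,5); WM=-1
i=2 t=2 v=7: → [0,5); WM=-1
i=3 t=3 v=2: → [0,5); WM=1
i=4 t=3 v=8: → [0,5); WM=1
i=5 t=4 v=8: → [0,5); WM=2
i=6 t=8 v=7: → [5,10); WM=2
i=7 t=11 v=6: → [10,15); WM=9; [0,5) fires=32
i=8 t=11 v=7: → [10,15); WM=9
i=9 t=15 v=6: → [15,20); WM=13; [5,10) fires=7
i=10 t=17 v=4: → [15,20); WM=13
i=11 t=11 v=3: → [10,15); WM=15; [10,15) fires=16
i=12 t=19 v=1: → [15,20); WM=15
i=13 t=12 v=1: → [10,15); WM=17
i=14 t=19 v=5: → [15,20); WM=17

7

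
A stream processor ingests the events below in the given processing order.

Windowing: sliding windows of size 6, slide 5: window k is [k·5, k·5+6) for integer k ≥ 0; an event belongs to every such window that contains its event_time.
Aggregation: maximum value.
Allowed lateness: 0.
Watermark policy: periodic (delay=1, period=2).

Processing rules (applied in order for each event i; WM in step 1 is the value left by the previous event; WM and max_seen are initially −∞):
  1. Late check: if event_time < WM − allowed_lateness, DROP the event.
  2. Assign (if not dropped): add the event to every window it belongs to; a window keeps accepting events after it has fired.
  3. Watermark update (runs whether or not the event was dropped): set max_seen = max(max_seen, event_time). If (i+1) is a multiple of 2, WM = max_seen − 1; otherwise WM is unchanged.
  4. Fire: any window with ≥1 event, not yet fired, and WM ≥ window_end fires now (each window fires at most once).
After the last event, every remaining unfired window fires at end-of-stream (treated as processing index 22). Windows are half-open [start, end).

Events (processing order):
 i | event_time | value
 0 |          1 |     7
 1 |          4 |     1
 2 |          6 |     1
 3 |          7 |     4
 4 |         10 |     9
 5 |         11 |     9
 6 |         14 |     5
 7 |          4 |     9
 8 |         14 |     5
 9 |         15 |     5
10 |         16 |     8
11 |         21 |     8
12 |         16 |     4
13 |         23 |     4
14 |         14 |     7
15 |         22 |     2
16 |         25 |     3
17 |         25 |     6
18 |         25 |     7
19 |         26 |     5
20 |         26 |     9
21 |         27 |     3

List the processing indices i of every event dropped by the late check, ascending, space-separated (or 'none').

7 12 14

i=0 t=1 v=7: → [0,6); WM=−∞
i=1 t=4 v=1: → [0,6); WM=3
i=2 t=6 v=1: → [5,11); WM=3
i=3 t=7 v=4: → [5,11); WM=6; [0,6) fires=7
i=4 t=10 v=9: → [10,16),[5,11); WM=6
i=5 t=11 v=9: → [10,16); WM=10
i=6 t=14 v=5: → [10,16); WM=10
i=7 t=4 v=9: DROP (t<10-0); WM=13; [5,11) fires=9
i=8 t=14 v=5: → [10,16); WM=13
i=9 t=15 v=5: → [15,21),[10,16); WM=14
i=10 t=16 v=8: → [15,21); WM=14
i=11 t=21 v=8: → [20,26); WM=20; [10,16) fires=9
i=12 t=16 v=4: DROP (t<20-0); WM=20
i=13 t=23 v=4: → [20,26); WM=22; [15,21) fires=8
i=14 t=14 v=7: DROP (t<22-0); WM=22
i=15 t=22 v=2: → [20,26); WM=22
i=16 t=25 v=3: → [25,31),[20,26); WM=22
i=17 t=25 v=6: → [25,31),[20,26); WM=24
i=18 t=25 v=7: → [25,31),[20,26); WM=24
i=19 t=26 v=5: → [25,31); WM=25
i=20 t=26 v=9: → [25,31); WM=25
i=21 t=27 v=3: → [25,31); WM=26; [20,26) fires=8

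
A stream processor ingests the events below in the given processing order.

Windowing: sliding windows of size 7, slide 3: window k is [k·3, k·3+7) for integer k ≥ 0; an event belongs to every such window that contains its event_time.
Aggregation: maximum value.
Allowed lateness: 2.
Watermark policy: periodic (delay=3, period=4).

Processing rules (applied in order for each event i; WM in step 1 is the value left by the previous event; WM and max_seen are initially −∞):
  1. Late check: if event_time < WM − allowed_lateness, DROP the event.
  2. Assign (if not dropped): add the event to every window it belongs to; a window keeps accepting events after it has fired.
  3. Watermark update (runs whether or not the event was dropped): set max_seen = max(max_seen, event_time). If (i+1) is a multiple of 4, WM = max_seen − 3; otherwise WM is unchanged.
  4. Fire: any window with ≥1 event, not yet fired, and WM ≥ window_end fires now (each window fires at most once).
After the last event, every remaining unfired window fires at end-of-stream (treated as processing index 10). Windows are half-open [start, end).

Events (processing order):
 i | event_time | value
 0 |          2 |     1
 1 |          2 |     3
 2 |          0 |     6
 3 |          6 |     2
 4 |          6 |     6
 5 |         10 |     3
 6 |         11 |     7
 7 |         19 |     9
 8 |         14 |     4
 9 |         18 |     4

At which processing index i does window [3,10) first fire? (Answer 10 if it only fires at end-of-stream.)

i=0 t=2 v=1: → [0,7); WM=−∞
i=1 t=2 v=3: → [0,7); WM=−∞
i=2 t=0 v=6: → [0,7); WM=−∞
i=3 t=6 v=2: → [6,13),[3,10),[0,7); WM=3
i=4 t=6 v=6: → [6,13),[3,10),[0,7); WM=3
i=5 t=10 v=3: → [9,16),[6,13); WM=3
i=6 t=11 v=7: → [9,16),[6,13); WM=3
i=7 t=19 v=9: → [18,25),[15,22); WM=16; [0,7) fires=6 [3,10) fires=6 [6,13) fires=7 [9,16) fires=7
i=8 t=14 v=4: → [12,19),[9,16); WM=16
i=9 t=18 v=4: → [18,25),[15,22),[12,19); WM=16

7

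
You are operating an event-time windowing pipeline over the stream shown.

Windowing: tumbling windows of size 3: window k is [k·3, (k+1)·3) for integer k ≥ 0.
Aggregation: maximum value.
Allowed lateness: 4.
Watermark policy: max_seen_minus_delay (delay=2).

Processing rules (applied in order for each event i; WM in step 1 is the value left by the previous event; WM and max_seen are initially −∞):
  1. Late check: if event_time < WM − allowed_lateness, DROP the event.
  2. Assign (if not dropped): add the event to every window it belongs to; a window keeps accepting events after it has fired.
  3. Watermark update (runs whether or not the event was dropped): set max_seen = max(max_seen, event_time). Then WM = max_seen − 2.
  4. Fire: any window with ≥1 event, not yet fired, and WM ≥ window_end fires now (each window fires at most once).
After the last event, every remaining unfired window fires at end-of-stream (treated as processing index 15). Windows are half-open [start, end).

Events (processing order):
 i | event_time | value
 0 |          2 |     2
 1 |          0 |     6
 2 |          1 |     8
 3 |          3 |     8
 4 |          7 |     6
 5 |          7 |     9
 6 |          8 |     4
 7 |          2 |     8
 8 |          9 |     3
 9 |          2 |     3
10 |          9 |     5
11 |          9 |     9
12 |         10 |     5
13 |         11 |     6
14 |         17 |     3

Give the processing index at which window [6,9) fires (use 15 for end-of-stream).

13

i=0 t=2 v=2: → [0,3); WM=0
i=1 t=0 v=6: → [0,3); WM=0
i=2 t=1 v=8: → [0,3); WM=0
i=3 t=3 v=8: → [3,6); WM=1
i=4 t=7 v=6: → [6,9); WM=5; [0,3) fires=8
i=5 t=7 v=9: → [6,9); WM=5
i=6 t=8 v=4: → [6,9); WM=6; [3,6) fires=8
i=7 t=2 v=8: → [0,3); WM=6
i=8 t=9 v=3: → [9,12); WM=7
i=9 t=2 v=3: DROP (t<7-4); WM=7
i=10 t=9 v=5: → [9,12); WM=7
i=11 t=9 v=9: → [9,12); WM=7
i=12 t=10 v=5: → [9,12); WM=8
i=13 t=11 v=6: → [9,12); WM=9; [6,9) fires=9
i=14 t=17 v=3: → [15,18); WM=15; [9,12) fires=9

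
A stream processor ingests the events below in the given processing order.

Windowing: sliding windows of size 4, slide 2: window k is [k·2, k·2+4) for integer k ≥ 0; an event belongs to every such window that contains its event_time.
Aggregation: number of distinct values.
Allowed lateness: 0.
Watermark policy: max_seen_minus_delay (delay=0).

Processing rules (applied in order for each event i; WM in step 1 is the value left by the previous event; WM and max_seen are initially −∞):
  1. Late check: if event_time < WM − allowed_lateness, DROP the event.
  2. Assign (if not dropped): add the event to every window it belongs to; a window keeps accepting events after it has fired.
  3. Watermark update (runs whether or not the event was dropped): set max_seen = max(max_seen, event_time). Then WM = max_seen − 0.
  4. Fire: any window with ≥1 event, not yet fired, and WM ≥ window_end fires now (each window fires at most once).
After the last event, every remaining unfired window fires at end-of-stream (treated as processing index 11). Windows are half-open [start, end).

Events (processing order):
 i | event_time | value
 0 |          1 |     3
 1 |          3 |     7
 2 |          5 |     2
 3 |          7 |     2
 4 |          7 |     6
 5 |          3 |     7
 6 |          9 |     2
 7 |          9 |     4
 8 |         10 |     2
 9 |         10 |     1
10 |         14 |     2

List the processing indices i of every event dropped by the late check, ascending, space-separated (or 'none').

i=0 t=1 v=3: → [0,4); WM=1
i=1 t=3 v=7: → [2,6),[0,4); WM=3
i=2 t=5 v=2: → [4,8),[2,6); WM=5; [0,4) fires=2
i=3 t=7 v=2: → [6,10),[4,8); WM=7; [2,6) fires=2
i=4 t=7 v=6: → [6,10),[4,8); WM=7
i=5 t=3 v=7: DROP (t<7-0); WM=7
i=6 t=9 v=2: → [8,12),[6,10); WM=9; [4,8) fires=2
i=7 t=9 v=4: → [8,12),[6,10); WM=9
i=8 t=10 v=2: → [10,14),[8,12); WM=10; [6,10) fires=3
i=9 t=10 v=1: → [10,14),[8,12); WM=10
i=10 t=14 v=2: → [14,18),[12,16); WM=14; [8,12) fires=3 [10,14) fires=2

5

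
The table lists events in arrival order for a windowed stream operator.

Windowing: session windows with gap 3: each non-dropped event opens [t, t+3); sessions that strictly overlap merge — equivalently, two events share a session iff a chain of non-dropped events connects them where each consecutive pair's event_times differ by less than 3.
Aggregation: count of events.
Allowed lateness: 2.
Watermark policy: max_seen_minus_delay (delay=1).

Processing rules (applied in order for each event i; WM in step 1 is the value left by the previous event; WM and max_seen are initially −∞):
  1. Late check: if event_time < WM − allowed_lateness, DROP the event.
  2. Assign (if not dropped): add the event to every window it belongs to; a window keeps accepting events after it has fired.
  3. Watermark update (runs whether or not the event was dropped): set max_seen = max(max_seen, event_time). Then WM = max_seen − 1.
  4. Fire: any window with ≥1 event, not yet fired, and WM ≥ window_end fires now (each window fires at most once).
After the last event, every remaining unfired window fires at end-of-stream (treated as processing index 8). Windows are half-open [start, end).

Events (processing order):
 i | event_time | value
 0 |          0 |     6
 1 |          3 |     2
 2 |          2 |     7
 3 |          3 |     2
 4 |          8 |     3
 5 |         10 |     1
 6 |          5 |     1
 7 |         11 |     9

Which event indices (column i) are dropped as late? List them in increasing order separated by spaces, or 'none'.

i=0 t=0 v=6: → [0,3); WM=-1
i=1 t=3 v=2: → [3,6); WM=2
i=2 t=2 v=7: → [0,6); WM=2
i=3 t=3 v=2: → [0,6); WM=2
i=4 t=8 v=3: → [8,11); WM=7
i=5 t=10 v=1: → [8,13); WM=9
i=6 t=5 v=1: DROP (t<9-2); WM=9
i=7 t=11 v=9: → [8,14); WM=10

6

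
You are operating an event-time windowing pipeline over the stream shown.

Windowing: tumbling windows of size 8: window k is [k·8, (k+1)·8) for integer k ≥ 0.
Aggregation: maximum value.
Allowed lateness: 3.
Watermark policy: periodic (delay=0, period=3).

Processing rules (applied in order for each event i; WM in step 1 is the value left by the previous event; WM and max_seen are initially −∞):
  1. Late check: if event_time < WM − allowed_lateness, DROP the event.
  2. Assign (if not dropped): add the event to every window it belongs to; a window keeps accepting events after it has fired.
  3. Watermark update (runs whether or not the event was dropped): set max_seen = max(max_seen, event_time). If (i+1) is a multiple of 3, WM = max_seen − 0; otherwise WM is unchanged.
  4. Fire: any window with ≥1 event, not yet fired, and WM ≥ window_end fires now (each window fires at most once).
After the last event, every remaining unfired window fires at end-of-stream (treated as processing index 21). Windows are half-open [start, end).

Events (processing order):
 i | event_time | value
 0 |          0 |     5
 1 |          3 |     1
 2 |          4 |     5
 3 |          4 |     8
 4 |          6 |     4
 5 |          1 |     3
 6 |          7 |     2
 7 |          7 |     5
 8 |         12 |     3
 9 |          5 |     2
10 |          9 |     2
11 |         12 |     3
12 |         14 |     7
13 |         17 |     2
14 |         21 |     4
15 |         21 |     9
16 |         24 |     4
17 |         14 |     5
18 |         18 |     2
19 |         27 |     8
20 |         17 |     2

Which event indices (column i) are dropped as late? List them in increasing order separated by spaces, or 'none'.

i=0 t=0 v=5: → [0,8); WM=−∞
i=1 t=3 v=1: → [0,8); WM=−∞
i=2 t=4 v=5: → [0,8); WM=4
i=3 t=4 v=8: → [0,8); WM=4
i=4 t=6 v=4: → [0,8); WM=4
i=5 t=1 v=3: → [0,8); WM=6
i=6 t=7 v=2: → [0,8); WM=6
i=7 t=7 v=5: → [0,8); WM=6
i=8 t=12 v=3: → [8,16); WM=12; [0,8) fires=8
i=9 t=5 v=2: DROP (t<12-3); WM=12
i=10 t=9 v=2: → [8,16); WM=12
i=11 t=12 v=3: → [8,16); WM=12
i=12 t=14 v=7: → [8,16); WM=12
i=13 t=17 v=2: → [16,24); WM=12
i=14 t=21 v=4: → [16,24); WM=21; [8,16) fires=7
i=15 t=21 v=9: → [16,24); WM=21
i=16 t=24 v=4: → [24,32); WM=21
i=17 t=14 v=5: DROP (t<21-3); WM=24; [16,24) fires=9
i=18 t=18 v=2: DROP (t<24-3); WM=24
i=19 t=27 v=8: → [24,32); WM=24
i=20 t=17 v=2: DROP (t<24-3); WM=27

9 17 18 20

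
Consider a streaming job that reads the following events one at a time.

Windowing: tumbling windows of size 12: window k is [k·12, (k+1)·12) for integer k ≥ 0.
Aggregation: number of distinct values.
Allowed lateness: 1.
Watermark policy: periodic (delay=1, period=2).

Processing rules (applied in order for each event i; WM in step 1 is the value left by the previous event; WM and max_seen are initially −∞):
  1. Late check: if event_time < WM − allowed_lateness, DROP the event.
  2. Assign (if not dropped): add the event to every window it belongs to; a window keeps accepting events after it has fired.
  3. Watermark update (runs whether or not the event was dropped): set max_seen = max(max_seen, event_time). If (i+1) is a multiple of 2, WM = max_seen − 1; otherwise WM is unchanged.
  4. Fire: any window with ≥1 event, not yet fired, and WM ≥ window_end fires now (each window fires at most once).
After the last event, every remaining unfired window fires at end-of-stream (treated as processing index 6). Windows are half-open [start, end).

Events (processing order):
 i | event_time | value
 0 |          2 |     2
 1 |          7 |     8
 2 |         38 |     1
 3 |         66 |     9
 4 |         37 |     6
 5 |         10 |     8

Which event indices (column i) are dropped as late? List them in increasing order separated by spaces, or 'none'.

4 5

i=0 t=2 v=2: → [0,12); WM=−∞
i=1 t=7 v=8: → [0,12); WM=6
i=2 t=38 v=1: → [36,48); WM=6
i=3 t=66 v=9: → [60,72); WM=65; [0,12) fires=2 [36,48) fires=1
i=4 t=37 v=6: DROP (t<65-1); WM=65
i=5 t=10 v=8: DROP (t<65-1); WM=65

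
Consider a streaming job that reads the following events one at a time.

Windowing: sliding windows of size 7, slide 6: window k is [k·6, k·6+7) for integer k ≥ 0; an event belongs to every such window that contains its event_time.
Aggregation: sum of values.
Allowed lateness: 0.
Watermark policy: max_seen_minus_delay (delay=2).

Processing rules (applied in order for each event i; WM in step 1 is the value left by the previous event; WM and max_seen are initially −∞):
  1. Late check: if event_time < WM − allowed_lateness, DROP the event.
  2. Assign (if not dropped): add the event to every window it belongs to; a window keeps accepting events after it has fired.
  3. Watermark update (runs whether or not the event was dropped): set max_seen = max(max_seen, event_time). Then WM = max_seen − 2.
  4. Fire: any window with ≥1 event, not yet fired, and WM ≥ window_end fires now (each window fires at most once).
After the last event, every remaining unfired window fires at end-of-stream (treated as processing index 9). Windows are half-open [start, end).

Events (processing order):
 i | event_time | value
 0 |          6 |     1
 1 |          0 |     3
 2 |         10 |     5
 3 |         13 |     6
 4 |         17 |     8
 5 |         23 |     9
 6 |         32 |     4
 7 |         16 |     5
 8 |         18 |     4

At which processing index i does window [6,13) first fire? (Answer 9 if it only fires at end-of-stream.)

4

i=0 t=6 v=1: → [6,13),[0,7); WM=4
i=1 t=0 v=3: DROP (t<4-0); WM=4
i=2 t=10 v=5: → [6,13); WM=8; [0,7) fires=1
i=3 t=13 v=6: → [12,19); WM=11
i=4 t=17 v=8: → [12,19); WM=15; [6,13) fires=6
i=5 t=23 v=9: → [18,25); WM=21; [12,19) fires=14
i=6 t=32 v=4: → [30,37); WM=30; [18,25) fires=9
i=7 t=16 v=5: DROP (t<30-0); WM=30
i=8 t=18 v=4: DROP (t<30-0); WM=30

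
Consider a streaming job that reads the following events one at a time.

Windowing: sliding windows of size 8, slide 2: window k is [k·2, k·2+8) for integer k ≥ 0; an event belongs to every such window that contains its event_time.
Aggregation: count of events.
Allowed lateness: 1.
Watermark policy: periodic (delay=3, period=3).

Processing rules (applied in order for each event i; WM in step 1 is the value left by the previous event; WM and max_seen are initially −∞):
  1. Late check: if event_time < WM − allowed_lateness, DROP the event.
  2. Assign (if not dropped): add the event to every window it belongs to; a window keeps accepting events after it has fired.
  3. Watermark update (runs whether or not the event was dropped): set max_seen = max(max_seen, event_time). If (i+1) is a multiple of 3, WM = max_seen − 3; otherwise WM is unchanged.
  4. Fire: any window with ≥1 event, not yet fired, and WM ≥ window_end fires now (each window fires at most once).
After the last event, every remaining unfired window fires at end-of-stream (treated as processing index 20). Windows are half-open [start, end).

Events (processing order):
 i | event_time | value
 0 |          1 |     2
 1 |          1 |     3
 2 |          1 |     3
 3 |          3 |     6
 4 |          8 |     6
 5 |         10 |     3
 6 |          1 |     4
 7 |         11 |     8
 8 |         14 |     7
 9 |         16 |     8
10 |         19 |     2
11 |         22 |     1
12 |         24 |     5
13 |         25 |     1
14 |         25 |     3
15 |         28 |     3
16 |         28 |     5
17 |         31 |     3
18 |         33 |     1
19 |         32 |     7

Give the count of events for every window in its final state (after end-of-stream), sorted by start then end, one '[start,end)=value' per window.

[0,8)=4 [2,10)=2 [4,12)=3 [6,14)=3 [8,16)=4 [10,18)=4 [12,20)=3 [14,22)=3 [16,24)=3 [18,26)=5 [20,28)=4 [22,30)=6 [24,32)=6 [26,34)=5 [28,36)=5 [30,38)=3 [32,40)=2

i=0 t=1 v=2: → [0,8); WM=−∞
i=1 t=1 v=3: → [0,8); WM=−∞
i=2 t=1 v=3: → [0,8); WM=-2
i=3 t=3 v=6: → [2,10),[0,8); WM=-2
i=4 t=8 v=6: → [8,16),[6,14),[4,12),[2,10); WM=-2
i=5 t=10 v=3: → [10,18),[8,16),[6,14),[4,12); WM=7
i=6 t=1 v=4: DROP (t<7-1); WM=7
i=7 t=11 v=8: → [10,18),[8,16),[6,14),[4,12); WM=7
i=8 t=14 v=7: → [14,22),[12,20),[10,18),[8,16); WM=11; [0,8) fires=4 [2,10) fires=2
i=9 t=16 v=8: → [16,24),[14,22),[12,20),[10,18); WM=11
i=10 t=19 v=2: → [18,26),[16,24),[14,22),[12,20); WM=11
i=11 t=22 v=1: → [22,30),[20,28),[18,26),[16,24); WM=19; [4,12) fires=3 [6,14) fires=3 [8,16) fires=4 [10,18) fires=4
i=12 t=24 v=5: → [24,32),[22,30),[20,28),[18,26); WM=19
i=13 t=25 v=1: → [24,32),[22,30),[20,28),[18,26); WM=19
i=14 t=25 v=3: → [24,32),[22,30),[20,28),[18,26); WM=22; [12,20) fires=3 [14,22) fires=3
i=15 t=28 v=3: → [28,36),[26,34),[24,32),[22,30); WM=22
i=16 t=28 v=5: → [28,36),[26,34),[24,32),[22,30); WM=22
i=17 t=31 v=3: → [30,38),[28,36),[26,34),[24,32); WM=28; [16,24) fires=3 [18,26) fires=5 [20,28) fires=4
i=18 t=33 v=1: → [32,40),[30,38),[28,36),[26,34); WM=28
i=19 t=32 v=7: → [32,40),[30,38),[28,36),[26,34); WM=28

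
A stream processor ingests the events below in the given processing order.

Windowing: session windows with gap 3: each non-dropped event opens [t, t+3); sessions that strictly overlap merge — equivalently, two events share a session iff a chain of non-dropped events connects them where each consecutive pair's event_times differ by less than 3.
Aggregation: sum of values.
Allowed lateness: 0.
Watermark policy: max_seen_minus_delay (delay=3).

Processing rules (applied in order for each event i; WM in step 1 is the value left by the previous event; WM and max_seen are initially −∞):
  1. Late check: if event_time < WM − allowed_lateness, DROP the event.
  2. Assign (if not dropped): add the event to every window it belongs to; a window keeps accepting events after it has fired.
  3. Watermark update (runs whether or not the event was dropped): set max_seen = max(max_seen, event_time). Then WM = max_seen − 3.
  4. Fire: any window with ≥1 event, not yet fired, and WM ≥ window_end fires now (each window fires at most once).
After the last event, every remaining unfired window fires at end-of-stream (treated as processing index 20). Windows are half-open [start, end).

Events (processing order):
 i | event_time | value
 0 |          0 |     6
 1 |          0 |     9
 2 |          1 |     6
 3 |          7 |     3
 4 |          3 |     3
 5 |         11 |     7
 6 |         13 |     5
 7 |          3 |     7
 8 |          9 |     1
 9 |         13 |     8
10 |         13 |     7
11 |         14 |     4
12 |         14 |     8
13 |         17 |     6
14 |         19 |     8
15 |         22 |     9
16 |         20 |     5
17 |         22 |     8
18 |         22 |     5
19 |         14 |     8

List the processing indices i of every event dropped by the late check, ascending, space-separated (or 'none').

4 7 8 19

i=0 t=0 v=6: → [0,3); WM=-3
i=1 t=0 v=9: → [0,3); WM=-3
i=2 t=1 v=6: → [0,4); WM=-2
i=3 t=7 v=3: → [7,10); WM=4
i=4 t=3 v=3: DROP (t<4-0); WM=4
i=5 t=11 v=7: → [11,14); WM=8
i=6 t=13 v=5: → [11,16); WM=10
i=7 t=3 v=7: DROP (t<10-0); WM=10
i=8 t=9 v=1: DROP (t<10-0); WM=10
i=9 t=13 v=8: → [11,16); WM=10
i=10 t=13 v=7: → [11,16); WM=10
i=11 t=14 v=4: → [11,17); WM=11
i=12 t=14 v=8: → [11,17); WM=11
i=13 t=17 v=6: → [17,20); WM=14
i=14 t=19 v=8: → [17,22); WM=16
i=15 t=22 v=9: → [22,25); WM=19
i=16 t=20 v=5: → [17,25); WM=19
i=17 t=22 v=8: → [17,25); WM=19
i=18 t=22 v=5: → [17,25); WM=19
i=19 t=14 v=8: DROP (t<19-0); WM=19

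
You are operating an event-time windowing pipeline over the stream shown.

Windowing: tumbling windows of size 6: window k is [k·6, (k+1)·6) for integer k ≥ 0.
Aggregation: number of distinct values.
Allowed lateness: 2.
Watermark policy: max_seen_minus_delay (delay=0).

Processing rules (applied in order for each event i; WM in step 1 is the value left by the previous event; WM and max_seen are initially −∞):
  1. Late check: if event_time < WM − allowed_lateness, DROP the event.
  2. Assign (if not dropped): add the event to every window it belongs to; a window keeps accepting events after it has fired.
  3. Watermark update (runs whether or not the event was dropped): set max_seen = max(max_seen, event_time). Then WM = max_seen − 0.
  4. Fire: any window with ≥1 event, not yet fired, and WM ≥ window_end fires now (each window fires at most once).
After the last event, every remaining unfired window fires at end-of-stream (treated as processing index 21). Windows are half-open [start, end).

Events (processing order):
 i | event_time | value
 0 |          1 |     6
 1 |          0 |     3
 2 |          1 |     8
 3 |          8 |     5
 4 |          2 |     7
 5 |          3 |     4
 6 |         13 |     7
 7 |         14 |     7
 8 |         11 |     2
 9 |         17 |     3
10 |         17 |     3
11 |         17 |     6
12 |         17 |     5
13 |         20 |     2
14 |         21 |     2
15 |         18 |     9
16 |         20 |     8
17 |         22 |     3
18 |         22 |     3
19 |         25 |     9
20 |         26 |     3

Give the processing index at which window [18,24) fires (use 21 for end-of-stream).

i=0 t=1 v=6: → [0,6); WM=1
i=1 t=0 v=3: → [0,6); WM=1
i=2 t=1 v=8: → [0,6); WM=1
i=3 t=8 v=5: → [6,12); WM=8; [0,6) fires=3
i=4 t=2 v=7: DROP (t<8-2); WM=8
i=5 t=3 v=4: DROP (t<8-2); WM=8
i=6 t=13 v=7: → [12,18); WM=13; [6,12) fires=1
i=7 t=14 v=7: → [12,18); WM=14
i=8 t=11 v=2: DROP (t<14-2); WM=14
i=9 t=17 v=3: → [12,18); WM=17
i=10 t=17 v=3: → [12,18); WM=17
i=11 t=17 v=6: → [12,18); WM=17
i=12 t=17 v=5: → [12,18); WM=17
i=13 t=20 v=2: → [18,24); WM=20; [12,18) fires=4
i=14 t=21 v=2: → [18,24); WM=21
i=15 t=18 v=9: DROP (t<21-2); WM=21
i=16 t=20 v=8: → [18,24); WM=21
i=17 t=22 v=3: → [18,24); WM=22
i=18 t=22 v=3: → [18,24); WM=22
i=19 t=25 v=9: → [24,30); WM=25; [18,24) fires=3
i=20 t=26 v=3: → [24,30); WM=26

19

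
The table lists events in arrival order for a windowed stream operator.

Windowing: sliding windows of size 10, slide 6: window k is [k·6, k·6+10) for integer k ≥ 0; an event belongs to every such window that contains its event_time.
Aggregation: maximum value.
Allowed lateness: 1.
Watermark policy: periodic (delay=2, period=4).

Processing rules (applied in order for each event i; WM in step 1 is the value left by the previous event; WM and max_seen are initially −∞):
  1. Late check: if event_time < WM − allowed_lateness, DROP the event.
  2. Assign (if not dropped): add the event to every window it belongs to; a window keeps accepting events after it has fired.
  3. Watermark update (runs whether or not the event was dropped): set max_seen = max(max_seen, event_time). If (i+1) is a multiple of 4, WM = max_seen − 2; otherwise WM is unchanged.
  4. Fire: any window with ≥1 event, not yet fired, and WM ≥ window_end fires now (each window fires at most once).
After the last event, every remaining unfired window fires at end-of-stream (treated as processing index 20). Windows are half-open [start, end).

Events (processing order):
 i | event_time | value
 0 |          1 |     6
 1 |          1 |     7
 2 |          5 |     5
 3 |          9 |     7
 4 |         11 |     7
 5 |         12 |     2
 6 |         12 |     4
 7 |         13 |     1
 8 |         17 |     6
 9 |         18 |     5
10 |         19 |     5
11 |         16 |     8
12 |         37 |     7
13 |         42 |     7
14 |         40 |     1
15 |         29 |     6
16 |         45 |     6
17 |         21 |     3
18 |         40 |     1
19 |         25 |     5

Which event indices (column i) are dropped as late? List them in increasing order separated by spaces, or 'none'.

i=0 t=1 v=6: → [0,10); WM=−∞
i=1 t=1 v=7: → [0,10); WM=−∞
i=2 t=5 v=5: → [0,10); WM=−∞
i=3 t=9 v=7: → [6,16),[0,10); WM=7
i=4 t=11 v=7: → [6,16); WM=7
i=5 t=12 v=2: → [12,22),[6,16); WM=7
i=6 t=12 v=4: → [12,22),[6,16); WM=7
i=7 t=13 v=1: → [12,22),[6,16); WM=11; [0,10) fires=7
i=8 t=17 v=6: → [12,22); WM=11
i=9 t=18 v=5: → [18,28),[12,22); WM=11
i=10 t=19 v=5: → [18,28),[12,22); WM=11
i=11 t=16 v=8: → [12,22); WM=17; [6,16) fires=7
i=12 t=37 v=7: → [36,46),[30,40); WM=17
i=13 t=42 v=7: → [42,52),[36,46); WM=17
i=14 t=40 v=1: → [36,46); WM=17
i=15 t=29 v=6: → [24,34); WM=40; [12,22) fires=8 [18,28) fires=5 [24,34) fires=6 [30,40) fires=7
i=16 t=45 v=6: → [42,52),[36,46); WM=40
i=17 t=21 v=3: DROP (t<40-1); WM=40
i=18 t=40 v=1: → [36,46); WM=40
i=19 t=25 v=5: DROP (t<40-1); WM=43

17 19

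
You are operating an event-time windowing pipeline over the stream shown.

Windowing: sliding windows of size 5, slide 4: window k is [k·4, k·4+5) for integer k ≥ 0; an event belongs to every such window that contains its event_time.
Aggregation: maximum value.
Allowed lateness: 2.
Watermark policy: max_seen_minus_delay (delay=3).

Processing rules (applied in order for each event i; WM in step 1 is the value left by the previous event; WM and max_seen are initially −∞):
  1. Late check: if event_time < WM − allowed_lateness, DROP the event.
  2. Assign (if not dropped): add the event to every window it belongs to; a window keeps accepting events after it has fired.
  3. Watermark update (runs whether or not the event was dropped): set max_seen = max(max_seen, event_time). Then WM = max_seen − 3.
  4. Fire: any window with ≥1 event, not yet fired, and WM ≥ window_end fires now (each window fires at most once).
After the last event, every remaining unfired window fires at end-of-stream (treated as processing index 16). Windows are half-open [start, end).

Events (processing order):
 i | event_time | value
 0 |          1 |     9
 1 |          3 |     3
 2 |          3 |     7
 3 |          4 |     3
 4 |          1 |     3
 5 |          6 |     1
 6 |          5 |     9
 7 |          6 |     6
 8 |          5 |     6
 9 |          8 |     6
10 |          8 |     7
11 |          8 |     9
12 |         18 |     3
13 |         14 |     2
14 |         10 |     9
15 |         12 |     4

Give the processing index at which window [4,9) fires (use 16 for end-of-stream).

12

i=0 t=1 v=9: → [0,5); WM=-2
i=1 t=3 v=3: → [0,5); WM=0
i=2 t=3 v=7: → [0,5); WM=0
i=3 t=4 v=3: → [4,9),[0,5); WM=1
i=4 t=1 v=3: → [0,5); WM=1
i=5 t=6 v=1: → [4,9); WM=3
i=6 t=5 v=9: → [4,9); WM=3
i=7 t=6 v=6: → [4,9); WM=3
i=8 t=5 v=6: → [4,9); WM=3
i=9 t=8 v=6: → [8,13),[4,9); WM=5; [0,5) fires=9
i=10 t=8 v=7: → [8,13),[4,9); WM=5
i=11 t=8 v=9: → [8,13),[4,9); WM=5
i=12 t=18 v=3: → [16,21); WM=15; [4,9) fires=9 [8,13) fires=9
i=13 t=14 v=2: → [12,17); WM=15
i=14 t=10 v=9: DROP (t<15-2); WM=15
i=15 t=12 v=4: DROP (t<15-2); WM=15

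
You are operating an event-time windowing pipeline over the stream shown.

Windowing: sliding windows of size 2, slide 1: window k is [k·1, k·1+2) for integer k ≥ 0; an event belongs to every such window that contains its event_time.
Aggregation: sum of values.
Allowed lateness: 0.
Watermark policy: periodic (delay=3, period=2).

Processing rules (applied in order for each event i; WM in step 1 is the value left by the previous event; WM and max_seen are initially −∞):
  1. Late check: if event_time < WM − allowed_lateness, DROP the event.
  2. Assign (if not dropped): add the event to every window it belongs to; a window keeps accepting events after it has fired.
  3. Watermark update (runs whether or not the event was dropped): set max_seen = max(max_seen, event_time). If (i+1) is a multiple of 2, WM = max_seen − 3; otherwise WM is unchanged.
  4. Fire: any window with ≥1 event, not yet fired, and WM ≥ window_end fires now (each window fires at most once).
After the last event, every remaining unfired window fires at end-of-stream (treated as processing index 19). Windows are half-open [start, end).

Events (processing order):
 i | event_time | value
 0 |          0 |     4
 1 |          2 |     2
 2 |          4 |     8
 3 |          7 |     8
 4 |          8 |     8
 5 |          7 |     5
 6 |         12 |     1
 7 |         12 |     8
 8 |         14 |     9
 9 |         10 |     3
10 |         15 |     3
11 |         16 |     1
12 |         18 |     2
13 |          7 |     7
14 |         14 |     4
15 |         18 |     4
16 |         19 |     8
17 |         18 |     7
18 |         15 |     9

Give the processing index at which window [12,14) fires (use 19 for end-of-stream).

i=0 t=0 v=4: → [0,2); WM=−∞
i=1 t=2 v=2: → [2,4),[1,3); WM=-1
i=2 t=4 v=8: → [4,6),[3,5); WM=-1
i=3 t=7 v=8: → [7,9),[6,8); WM=4; [0,2) fires=4 [1,3) fires=2 [2,4) fires=2
i=4 t=8 v=8: → [8,10),[7,9); WM=4
i=5 t=7 v=5: → [7,9),[6,8); WM=5; [3,5) fires=8
i=6 t=12 v=1: → [12,14),[11,13); WM=5
i=7 t=12 v=8: → [12,14),[11,13); WM=9; [4,6) fires=8 [6,8) fires=13 [7,9) fires=21
i=8 t=14 v=9: → [14,16),[13,15); WM=9
i=9 t=10 v=3: → [10,12),[9,11); WM=11; [8,10) fires=8 [9,11) fires=3
i=10 t=15 v=3: → [15,17),[14,16); WM=11
i=11 t=16 v=1: → [16,18),[15,17); WM=13; [10,12) fires=3 [11,13) fires=9
i=12 t=18 v=2: → [18,20),[17,19); WM=13
i=13 t=7 v=7: DROP (t<13-0); WM=15; [12,14) fires=9 [13,15) fires=9
i=14 t=14 v=4: DROP (t<15-0); WM=15
i=15 t=18 v=4: → [18,20),[17,19); WM=15
i=16 t=19 v=8: → [19,21),[18,20); WM=15
i=17 t=18 v=7: → [18,20),[17,19); WM=16; [14,16) fires=12
i=18 t=15 v=9: DROP (t<16-0); WM=16

13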